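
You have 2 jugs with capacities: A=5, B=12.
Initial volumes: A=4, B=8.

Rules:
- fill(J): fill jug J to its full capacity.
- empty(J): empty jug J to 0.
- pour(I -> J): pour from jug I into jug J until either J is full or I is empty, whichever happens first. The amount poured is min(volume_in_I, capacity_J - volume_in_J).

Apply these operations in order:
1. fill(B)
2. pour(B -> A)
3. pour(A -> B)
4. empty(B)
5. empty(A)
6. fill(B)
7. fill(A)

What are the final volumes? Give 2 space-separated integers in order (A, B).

Step 1: fill(B) -> (A=4 B=12)
Step 2: pour(B -> A) -> (A=5 B=11)
Step 3: pour(A -> B) -> (A=4 B=12)
Step 4: empty(B) -> (A=4 B=0)
Step 5: empty(A) -> (A=0 B=0)
Step 6: fill(B) -> (A=0 B=12)
Step 7: fill(A) -> (A=5 B=12)

Answer: 5 12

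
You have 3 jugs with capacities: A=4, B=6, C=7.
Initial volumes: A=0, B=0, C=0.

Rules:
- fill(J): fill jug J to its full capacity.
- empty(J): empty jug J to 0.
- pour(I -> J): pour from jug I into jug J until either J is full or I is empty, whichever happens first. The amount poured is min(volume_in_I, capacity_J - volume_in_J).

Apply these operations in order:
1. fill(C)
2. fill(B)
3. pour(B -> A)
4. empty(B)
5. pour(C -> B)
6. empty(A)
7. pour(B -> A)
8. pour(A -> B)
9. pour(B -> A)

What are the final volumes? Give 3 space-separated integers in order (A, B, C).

Step 1: fill(C) -> (A=0 B=0 C=7)
Step 2: fill(B) -> (A=0 B=6 C=7)
Step 3: pour(B -> A) -> (A=4 B=2 C=7)
Step 4: empty(B) -> (A=4 B=0 C=7)
Step 5: pour(C -> B) -> (A=4 B=6 C=1)
Step 6: empty(A) -> (A=0 B=6 C=1)
Step 7: pour(B -> A) -> (A=4 B=2 C=1)
Step 8: pour(A -> B) -> (A=0 B=6 C=1)
Step 9: pour(B -> A) -> (A=4 B=2 C=1)

Answer: 4 2 1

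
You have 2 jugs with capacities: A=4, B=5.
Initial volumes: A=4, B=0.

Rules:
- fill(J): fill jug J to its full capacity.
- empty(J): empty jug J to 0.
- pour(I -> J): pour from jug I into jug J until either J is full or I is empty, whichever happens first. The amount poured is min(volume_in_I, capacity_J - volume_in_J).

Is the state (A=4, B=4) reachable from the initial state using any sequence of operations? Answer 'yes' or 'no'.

Answer: yes

Derivation:
BFS from (A=4, B=0):
  1. pour(A -> B) -> (A=0 B=4)
  2. fill(A) -> (A=4 B=4)
Target reached → yes.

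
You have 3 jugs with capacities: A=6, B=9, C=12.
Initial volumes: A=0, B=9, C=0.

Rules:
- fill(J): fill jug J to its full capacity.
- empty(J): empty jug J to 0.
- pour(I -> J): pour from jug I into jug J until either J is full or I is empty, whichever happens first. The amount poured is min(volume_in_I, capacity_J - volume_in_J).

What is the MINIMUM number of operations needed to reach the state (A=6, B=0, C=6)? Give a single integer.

BFS from (A=0, B=9, C=0). One shortest path:
  1. empty(B) -> (A=0 B=0 C=0)
  2. fill(C) -> (A=0 B=0 C=12)
  3. pour(C -> A) -> (A=6 B=0 C=6)
Reached target in 3 moves.

Answer: 3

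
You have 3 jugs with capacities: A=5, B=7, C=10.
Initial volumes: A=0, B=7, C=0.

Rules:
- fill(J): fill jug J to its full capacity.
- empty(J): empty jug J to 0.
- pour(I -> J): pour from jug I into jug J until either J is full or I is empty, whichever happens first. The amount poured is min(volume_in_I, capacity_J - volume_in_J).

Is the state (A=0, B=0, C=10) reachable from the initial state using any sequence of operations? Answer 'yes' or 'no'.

BFS from (A=0, B=7, C=0):
  1. empty(B) -> (A=0 B=0 C=0)
  2. fill(C) -> (A=0 B=0 C=10)
Target reached → yes.

Answer: yes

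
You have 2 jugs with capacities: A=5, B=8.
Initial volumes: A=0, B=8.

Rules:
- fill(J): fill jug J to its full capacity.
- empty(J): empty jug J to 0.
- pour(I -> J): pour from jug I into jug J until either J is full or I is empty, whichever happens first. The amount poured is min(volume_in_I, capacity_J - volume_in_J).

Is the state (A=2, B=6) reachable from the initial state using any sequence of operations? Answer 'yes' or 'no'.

Answer: no

Derivation:
BFS explored all 26 reachable states.
Reachable set includes: (0,0), (0,1), (0,2), (0,3), (0,4), (0,5), (0,6), (0,7), (0,8), (1,0), (1,8), (2,0) ...
Target (A=2, B=6) not in reachable set → no.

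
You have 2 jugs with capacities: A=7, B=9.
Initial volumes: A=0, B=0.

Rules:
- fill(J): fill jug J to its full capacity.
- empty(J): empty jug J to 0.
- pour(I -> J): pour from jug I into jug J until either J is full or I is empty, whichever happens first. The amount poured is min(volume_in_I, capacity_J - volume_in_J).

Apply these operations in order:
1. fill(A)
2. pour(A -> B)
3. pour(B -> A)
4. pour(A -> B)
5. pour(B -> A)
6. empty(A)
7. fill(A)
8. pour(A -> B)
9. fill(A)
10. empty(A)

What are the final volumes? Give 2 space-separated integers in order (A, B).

Step 1: fill(A) -> (A=7 B=0)
Step 2: pour(A -> B) -> (A=0 B=7)
Step 3: pour(B -> A) -> (A=7 B=0)
Step 4: pour(A -> B) -> (A=0 B=7)
Step 5: pour(B -> A) -> (A=7 B=0)
Step 6: empty(A) -> (A=0 B=0)
Step 7: fill(A) -> (A=7 B=0)
Step 8: pour(A -> B) -> (A=0 B=7)
Step 9: fill(A) -> (A=7 B=7)
Step 10: empty(A) -> (A=0 B=7)

Answer: 0 7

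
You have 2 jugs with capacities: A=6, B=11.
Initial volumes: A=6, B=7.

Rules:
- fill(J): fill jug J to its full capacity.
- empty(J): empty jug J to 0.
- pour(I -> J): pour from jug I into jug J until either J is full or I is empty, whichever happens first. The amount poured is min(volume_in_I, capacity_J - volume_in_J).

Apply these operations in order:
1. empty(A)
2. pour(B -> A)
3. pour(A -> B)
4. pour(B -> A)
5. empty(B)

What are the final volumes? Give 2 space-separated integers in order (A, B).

Step 1: empty(A) -> (A=0 B=7)
Step 2: pour(B -> A) -> (A=6 B=1)
Step 3: pour(A -> B) -> (A=0 B=7)
Step 4: pour(B -> A) -> (A=6 B=1)
Step 5: empty(B) -> (A=6 B=0)

Answer: 6 0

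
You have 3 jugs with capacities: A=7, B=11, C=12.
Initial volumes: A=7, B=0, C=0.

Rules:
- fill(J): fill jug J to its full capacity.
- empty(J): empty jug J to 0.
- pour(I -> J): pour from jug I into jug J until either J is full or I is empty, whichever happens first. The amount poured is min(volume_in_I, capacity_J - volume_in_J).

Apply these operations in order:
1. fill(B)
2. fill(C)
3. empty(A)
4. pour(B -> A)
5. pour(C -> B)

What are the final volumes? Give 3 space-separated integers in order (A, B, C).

Step 1: fill(B) -> (A=7 B=11 C=0)
Step 2: fill(C) -> (A=7 B=11 C=12)
Step 3: empty(A) -> (A=0 B=11 C=12)
Step 4: pour(B -> A) -> (A=7 B=4 C=12)
Step 5: pour(C -> B) -> (A=7 B=11 C=5)

Answer: 7 11 5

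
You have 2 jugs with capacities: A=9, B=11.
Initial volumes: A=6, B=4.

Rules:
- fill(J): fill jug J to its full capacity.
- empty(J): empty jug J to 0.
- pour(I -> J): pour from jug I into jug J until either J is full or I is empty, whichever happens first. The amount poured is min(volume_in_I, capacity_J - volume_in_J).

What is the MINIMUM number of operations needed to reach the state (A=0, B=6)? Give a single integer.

Answer: 2

Derivation:
BFS from (A=6, B=4). One shortest path:
  1. empty(B) -> (A=6 B=0)
  2. pour(A -> B) -> (A=0 B=6)
Reached target in 2 moves.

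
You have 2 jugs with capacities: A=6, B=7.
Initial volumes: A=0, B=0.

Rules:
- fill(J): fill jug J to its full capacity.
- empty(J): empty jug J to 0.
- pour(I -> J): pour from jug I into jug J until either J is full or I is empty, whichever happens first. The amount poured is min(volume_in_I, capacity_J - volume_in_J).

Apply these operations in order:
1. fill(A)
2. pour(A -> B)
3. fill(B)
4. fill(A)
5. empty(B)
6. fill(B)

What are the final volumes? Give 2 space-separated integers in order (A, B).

Step 1: fill(A) -> (A=6 B=0)
Step 2: pour(A -> B) -> (A=0 B=6)
Step 3: fill(B) -> (A=0 B=7)
Step 4: fill(A) -> (A=6 B=7)
Step 5: empty(B) -> (A=6 B=0)
Step 6: fill(B) -> (A=6 B=7)

Answer: 6 7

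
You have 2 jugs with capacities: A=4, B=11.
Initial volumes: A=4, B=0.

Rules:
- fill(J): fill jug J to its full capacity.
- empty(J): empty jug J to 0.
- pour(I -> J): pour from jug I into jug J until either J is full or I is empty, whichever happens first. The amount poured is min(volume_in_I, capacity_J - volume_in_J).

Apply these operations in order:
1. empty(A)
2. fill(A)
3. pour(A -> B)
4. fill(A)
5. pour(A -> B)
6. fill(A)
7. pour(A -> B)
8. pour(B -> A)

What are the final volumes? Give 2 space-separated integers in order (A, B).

Answer: 4 8

Derivation:
Step 1: empty(A) -> (A=0 B=0)
Step 2: fill(A) -> (A=4 B=0)
Step 3: pour(A -> B) -> (A=0 B=4)
Step 4: fill(A) -> (A=4 B=4)
Step 5: pour(A -> B) -> (A=0 B=8)
Step 6: fill(A) -> (A=4 B=8)
Step 7: pour(A -> B) -> (A=1 B=11)
Step 8: pour(B -> A) -> (A=4 B=8)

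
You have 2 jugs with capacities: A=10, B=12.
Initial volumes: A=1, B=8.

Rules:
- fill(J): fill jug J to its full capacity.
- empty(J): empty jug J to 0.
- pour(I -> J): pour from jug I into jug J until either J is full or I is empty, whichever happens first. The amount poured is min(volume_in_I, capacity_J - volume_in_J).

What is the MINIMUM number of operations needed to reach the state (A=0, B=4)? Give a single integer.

Answer: 8

Derivation:
BFS from (A=1, B=8). One shortest path:
  1. fill(A) -> (A=10 B=8)
  2. pour(A -> B) -> (A=6 B=12)
  3. empty(B) -> (A=6 B=0)
  4. pour(A -> B) -> (A=0 B=6)
  5. fill(A) -> (A=10 B=6)
  6. pour(A -> B) -> (A=4 B=12)
  7. empty(B) -> (A=4 B=0)
  8. pour(A -> B) -> (A=0 B=4)
Reached target in 8 moves.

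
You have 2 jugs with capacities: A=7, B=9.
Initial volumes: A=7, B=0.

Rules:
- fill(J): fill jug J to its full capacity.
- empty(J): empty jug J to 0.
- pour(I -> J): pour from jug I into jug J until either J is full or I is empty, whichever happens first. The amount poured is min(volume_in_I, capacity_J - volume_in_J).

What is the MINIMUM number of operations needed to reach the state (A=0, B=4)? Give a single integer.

BFS from (A=7, B=0). One shortest path:
  1. empty(A) -> (A=0 B=0)
  2. fill(B) -> (A=0 B=9)
  3. pour(B -> A) -> (A=7 B=2)
  4. empty(A) -> (A=0 B=2)
  5. pour(B -> A) -> (A=2 B=0)
  6. fill(B) -> (A=2 B=9)
  7. pour(B -> A) -> (A=7 B=4)
  8. empty(A) -> (A=0 B=4)
Reached target in 8 moves.

Answer: 8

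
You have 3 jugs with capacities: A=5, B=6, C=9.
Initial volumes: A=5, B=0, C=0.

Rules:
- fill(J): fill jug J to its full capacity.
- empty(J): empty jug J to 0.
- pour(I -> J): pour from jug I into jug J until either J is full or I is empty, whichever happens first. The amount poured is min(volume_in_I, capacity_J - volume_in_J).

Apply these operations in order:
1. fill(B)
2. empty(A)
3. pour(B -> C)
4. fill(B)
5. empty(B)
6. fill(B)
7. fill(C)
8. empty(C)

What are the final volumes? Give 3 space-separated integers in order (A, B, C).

Answer: 0 6 0

Derivation:
Step 1: fill(B) -> (A=5 B=6 C=0)
Step 2: empty(A) -> (A=0 B=6 C=0)
Step 3: pour(B -> C) -> (A=0 B=0 C=6)
Step 4: fill(B) -> (A=0 B=6 C=6)
Step 5: empty(B) -> (A=0 B=0 C=6)
Step 6: fill(B) -> (A=0 B=6 C=6)
Step 7: fill(C) -> (A=0 B=6 C=9)
Step 8: empty(C) -> (A=0 B=6 C=0)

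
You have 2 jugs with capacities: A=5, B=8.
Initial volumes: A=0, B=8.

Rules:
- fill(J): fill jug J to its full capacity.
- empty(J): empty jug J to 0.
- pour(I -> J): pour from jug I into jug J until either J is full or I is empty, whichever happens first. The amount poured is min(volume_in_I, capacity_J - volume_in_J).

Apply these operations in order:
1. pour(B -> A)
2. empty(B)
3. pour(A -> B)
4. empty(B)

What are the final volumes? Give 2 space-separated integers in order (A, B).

Answer: 0 0

Derivation:
Step 1: pour(B -> A) -> (A=5 B=3)
Step 2: empty(B) -> (A=5 B=0)
Step 3: pour(A -> B) -> (A=0 B=5)
Step 4: empty(B) -> (A=0 B=0)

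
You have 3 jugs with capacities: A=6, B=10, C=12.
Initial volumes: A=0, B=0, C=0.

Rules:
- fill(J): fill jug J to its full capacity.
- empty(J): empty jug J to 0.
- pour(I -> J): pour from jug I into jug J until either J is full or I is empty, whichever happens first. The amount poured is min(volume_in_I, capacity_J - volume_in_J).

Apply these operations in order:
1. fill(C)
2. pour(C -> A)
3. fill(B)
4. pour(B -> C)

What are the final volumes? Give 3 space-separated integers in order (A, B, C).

Answer: 6 4 12

Derivation:
Step 1: fill(C) -> (A=0 B=0 C=12)
Step 2: pour(C -> A) -> (A=6 B=0 C=6)
Step 3: fill(B) -> (A=6 B=10 C=6)
Step 4: pour(B -> C) -> (A=6 B=4 C=12)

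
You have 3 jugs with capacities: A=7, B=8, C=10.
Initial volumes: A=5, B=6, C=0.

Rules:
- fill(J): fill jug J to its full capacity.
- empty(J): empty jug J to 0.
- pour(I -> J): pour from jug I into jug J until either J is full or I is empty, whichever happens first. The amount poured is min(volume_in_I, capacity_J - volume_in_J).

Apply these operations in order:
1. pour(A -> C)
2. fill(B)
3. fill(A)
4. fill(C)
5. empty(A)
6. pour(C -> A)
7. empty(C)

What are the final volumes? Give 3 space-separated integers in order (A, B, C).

Step 1: pour(A -> C) -> (A=0 B=6 C=5)
Step 2: fill(B) -> (A=0 B=8 C=5)
Step 3: fill(A) -> (A=7 B=8 C=5)
Step 4: fill(C) -> (A=7 B=8 C=10)
Step 5: empty(A) -> (A=0 B=8 C=10)
Step 6: pour(C -> A) -> (A=7 B=8 C=3)
Step 7: empty(C) -> (A=7 B=8 C=0)

Answer: 7 8 0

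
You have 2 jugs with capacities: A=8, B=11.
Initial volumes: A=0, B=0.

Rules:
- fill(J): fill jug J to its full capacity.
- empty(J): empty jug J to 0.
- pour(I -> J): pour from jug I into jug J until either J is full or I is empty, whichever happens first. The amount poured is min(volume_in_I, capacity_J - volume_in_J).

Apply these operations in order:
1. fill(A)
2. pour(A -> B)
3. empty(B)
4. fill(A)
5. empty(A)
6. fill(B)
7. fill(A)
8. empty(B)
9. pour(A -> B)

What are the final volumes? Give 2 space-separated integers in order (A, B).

Answer: 0 8

Derivation:
Step 1: fill(A) -> (A=8 B=0)
Step 2: pour(A -> B) -> (A=0 B=8)
Step 3: empty(B) -> (A=0 B=0)
Step 4: fill(A) -> (A=8 B=0)
Step 5: empty(A) -> (A=0 B=0)
Step 6: fill(B) -> (A=0 B=11)
Step 7: fill(A) -> (A=8 B=11)
Step 8: empty(B) -> (A=8 B=0)
Step 9: pour(A -> B) -> (A=0 B=8)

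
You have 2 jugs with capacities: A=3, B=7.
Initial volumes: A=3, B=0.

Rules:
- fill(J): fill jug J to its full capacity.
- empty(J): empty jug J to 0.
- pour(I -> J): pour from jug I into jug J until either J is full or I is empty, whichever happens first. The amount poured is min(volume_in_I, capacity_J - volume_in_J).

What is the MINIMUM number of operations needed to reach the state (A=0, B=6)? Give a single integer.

Answer: 3

Derivation:
BFS from (A=3, B=0). One shortest path:
  1. pour(A -> B) -> (A=0 B=3)
  2. fill(A) -> (A=3 B=3)
  3. pour(A -> B) -> (A=0 B=6)
Reached target in 3 moves.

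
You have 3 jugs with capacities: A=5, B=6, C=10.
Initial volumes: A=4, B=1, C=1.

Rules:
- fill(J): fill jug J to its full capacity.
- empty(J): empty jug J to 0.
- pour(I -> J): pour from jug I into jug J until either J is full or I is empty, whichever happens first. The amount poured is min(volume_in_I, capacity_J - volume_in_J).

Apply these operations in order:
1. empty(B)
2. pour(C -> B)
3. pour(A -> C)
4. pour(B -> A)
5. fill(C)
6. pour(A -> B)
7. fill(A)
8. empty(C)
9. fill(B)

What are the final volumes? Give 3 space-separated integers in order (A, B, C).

Step 1: empty(B) -> (A=4 B=0 C=1)
Step 2: pour(C -> B) -> (A=4 B=1 C=0)
Step 3: pour(A -> C) -> (A=0 B=1 C=4)
Step 4: pour(B -> A) -> (A=1 B=0 C=4)
Step 5: fill(C) -> (A=1 B=0 C=10)
Step 6: pour(A -> B) -> (A=0 B=1 C=10)
Step 7: fill(A) -> (A=5 B=1 C=10)
Step 8: empty(C) -> (A=5 B=1 C=0)
Step 9: fill(B) -> (A=5 B=6 C=0)

Answer: 5 6 0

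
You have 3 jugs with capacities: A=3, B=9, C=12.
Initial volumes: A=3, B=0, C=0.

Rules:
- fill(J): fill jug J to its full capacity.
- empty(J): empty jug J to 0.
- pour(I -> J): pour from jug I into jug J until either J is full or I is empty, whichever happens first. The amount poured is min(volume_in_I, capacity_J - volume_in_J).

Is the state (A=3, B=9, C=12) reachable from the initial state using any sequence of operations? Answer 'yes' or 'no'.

BFS from (A=3, B=0, C=0):
  1. fill(B) -> (A=3 B=9 C=0)
  2. fill(C) -> (A=3 B=9 C=12)
Target reached → yes.

Answer: yes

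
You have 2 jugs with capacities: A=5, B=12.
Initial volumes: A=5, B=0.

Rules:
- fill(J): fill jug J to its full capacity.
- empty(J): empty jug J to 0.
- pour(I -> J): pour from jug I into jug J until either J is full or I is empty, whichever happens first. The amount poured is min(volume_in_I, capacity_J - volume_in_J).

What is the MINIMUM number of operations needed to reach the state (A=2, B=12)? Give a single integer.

Answer: 8

Derivation:
BFS from (A=5, B=0). One shortest path:
  1. empty(A) -> (A=0 B=0)
  2. fill(B) -> (A=0 B=12)
  3. pour(B -> A) -> (A=5 B=7)
  4. empty(A) -> (A=0 B=7)
  5. pour(B -> A) -> (A=5 B=2)
  6. empty(A) -> (A=0 B=2)
  7. pour(B -> A) -> (A=2 B=0)
  8. fill(B) -> (A=2 B=12)
Reached target in 8 moves.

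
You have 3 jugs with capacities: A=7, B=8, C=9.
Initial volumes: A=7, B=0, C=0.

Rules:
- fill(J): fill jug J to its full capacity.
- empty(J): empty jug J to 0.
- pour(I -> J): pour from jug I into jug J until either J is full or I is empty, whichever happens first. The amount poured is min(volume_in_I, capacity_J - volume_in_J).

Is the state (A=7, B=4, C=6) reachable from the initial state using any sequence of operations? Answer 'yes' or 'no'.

Answer: yes

Derivation:
BFS from (A=7, B=0, C=0):
  1. empty(A) -> (A=0 B=0 C=0)
  2. fill(C) -> (A=0 B=0 C=9)
  3. pour(C -> A) -> (A=7 B=0 C=2)
  4. pour(A -> B) -> (A=0 B=7 C=2)
  5. pour(C -> A) -> (A=2 B=7 C=0)
  6. fill(C) -> (A=2 B=7 C=9)
  7. pour(C -> A) -> (A=7 B=7 C=4)
  8. pour(A -> B) -> (A=6 B=8 C=4)
  9. empty(B) -> (A=6 B=0 C=4)
  10. pour(C -> B) -> (A=6 B=4 C=0)
  11. pour(A -> C) -> (A=0 B=4 C=6)
  12. fill(A) -> (A=7 B=4 C=6)
Target reached → yes.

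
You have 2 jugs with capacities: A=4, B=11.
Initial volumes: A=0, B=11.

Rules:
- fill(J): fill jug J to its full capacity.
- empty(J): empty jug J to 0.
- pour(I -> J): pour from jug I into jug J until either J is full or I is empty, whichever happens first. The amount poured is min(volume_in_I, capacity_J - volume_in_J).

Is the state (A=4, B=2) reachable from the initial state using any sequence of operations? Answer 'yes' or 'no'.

BFS from (A=0, B=11):
  1. pour(B -> A) -> (A=4 B=7)
  2. empty(A) -> (A=0 B=7)
  3. pour(B -> A) -> (A=4 B=3)
  4. empty(A) -> (A=0 B=3)
  5. pour(B -> A) -> (A=3 B=0)
  6. fill(B) -> (A=3 B=11)
  7. pour(B -> A) -> (A=4 B=10)
  8. empty(A) -> (A=0 B=10)
  9. pour(B -> A) -> (A=4 B=6)
  10. empty(A) -> (A=0 B=6)
  11. pour(B -> A) -> (A=4 B=2)
Target reached → yes.

Answer: yes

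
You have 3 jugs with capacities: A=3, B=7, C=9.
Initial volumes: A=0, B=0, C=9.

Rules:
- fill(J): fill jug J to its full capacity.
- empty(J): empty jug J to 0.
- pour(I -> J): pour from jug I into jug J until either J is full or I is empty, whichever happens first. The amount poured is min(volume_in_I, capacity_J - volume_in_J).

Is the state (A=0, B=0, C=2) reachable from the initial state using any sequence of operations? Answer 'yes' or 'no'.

Answer: yes

Derivation:
BFS from (A=0, B=0, C=9):
  1. pour(C -> B) -> (A=0 B=7 C=2)
  2. empty(B) -> (A=0 B=0 C=2)
Target reached → yes.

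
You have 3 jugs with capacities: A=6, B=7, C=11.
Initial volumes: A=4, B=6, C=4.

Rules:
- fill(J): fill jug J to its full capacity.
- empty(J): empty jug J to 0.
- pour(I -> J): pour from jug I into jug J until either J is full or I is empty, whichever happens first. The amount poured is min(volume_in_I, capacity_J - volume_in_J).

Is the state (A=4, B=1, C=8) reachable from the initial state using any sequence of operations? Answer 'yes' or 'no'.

BFS explored all 373 reachable states.
Reachable set includes: (0,0,0), (0,0,1), (0,0,2), (0,0,3), (0,0,4), (0,0,5), (0,0,6), (0,0,7), (0,0,8), (0,0,9), (0,0,10), (0,0,11) ...
Target (A=4, B=1, C=8) not in reachable set → no.

Answer: no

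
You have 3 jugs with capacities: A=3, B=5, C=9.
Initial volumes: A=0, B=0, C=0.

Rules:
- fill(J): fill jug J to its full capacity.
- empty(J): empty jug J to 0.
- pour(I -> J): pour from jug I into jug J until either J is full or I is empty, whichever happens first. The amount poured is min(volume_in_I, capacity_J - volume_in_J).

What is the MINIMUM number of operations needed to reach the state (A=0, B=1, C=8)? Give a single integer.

Answer: 7

Derivation:
BFS from (A=0, B=0, C=0). One shortest path:
  1. fill(C) -> (A=0 B=0 C=9)
  2. pour(C -> A) -> (A=3 B=0 C=6)
  3. pour(A -> B) -> (A=0 B=3 C=6)
  4. pour(C -> A) -> (A=3 B=3 C=3)
  5. pour(A -> B) -> (A=1 B=5 C=3)
  6. pour(B -> C) -> (A=1 B=0 C=8)
  7. pour(A -> B) -> (A=0 B=1 C=8)
Reached target in 7 moves.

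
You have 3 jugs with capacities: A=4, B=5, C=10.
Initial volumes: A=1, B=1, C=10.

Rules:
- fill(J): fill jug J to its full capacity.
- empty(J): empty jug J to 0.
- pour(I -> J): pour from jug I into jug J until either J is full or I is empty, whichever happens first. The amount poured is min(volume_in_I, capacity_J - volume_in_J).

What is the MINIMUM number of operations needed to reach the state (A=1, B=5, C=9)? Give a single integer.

Answer: 6

Derivation:
BFS from (A=1, B=1, C=10). One shortest path:
  1. empty(B) -> (A=1 B=0 C=10)
  2. pour(C -> A) -> (A=4 B=0 C=7)
  3. pour(A -> B) -> (A=0 B=4 C=7)
  4. fill(A) -> (A=4 B=4 C=7)
  5. pour(A -> C) -> (A=1 B=4 C=10)
  6. pour(C -> B) -> (A=1 B=5 C=9)
Reached target in 6 moves.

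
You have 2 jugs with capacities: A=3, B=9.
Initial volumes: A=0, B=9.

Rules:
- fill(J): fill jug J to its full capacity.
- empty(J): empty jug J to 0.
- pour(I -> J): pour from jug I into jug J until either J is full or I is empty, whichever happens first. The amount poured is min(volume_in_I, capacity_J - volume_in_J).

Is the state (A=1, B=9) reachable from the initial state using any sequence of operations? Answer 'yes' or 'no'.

BFS explored all 8 reachable states.
Reachable set includes: (0,0), (0,3), (0,6), (0,9), (3,0), (3,3), (3,6), (3,9)
Target (A=1, B=9) not in reachable set → no.

Answer: no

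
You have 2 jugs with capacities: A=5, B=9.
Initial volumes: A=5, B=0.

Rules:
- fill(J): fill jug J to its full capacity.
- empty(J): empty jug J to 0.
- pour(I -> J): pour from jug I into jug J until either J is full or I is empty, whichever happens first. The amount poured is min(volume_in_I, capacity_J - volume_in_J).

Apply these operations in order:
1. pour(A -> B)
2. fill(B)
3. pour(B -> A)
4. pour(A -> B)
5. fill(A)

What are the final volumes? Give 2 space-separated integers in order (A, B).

Answer: 5 9

Derivation:
Step 1: pour(A -> B) -> (A=0 B=5)
Step 2: fill(B) -> (A=0 B=9)
Step 3: pour(B -> A) -> (A=5 B=4)
Step 4: pour(A -> B) -> (A=0 B=9)
Step 5: fill(A) -> (A=5 B=9)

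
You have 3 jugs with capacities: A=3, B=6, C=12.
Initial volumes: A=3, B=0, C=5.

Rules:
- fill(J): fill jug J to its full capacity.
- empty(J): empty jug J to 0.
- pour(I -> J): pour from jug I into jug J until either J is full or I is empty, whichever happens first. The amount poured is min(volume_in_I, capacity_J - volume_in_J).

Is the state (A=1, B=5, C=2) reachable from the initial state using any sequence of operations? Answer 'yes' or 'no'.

BFS explored all 86 reachable states.
Reachable set includes: (0,0,0), (0,0,2), (0,0,3), (0,0,5), (0,0,6), (0,0,8), (0,0,9), (0,0,11), (0,0,12), (0,2,0), (0,2,3), (0,2,6) ...
Target (A=1, B=5, C=2) not in reachable set → no.

Answer: no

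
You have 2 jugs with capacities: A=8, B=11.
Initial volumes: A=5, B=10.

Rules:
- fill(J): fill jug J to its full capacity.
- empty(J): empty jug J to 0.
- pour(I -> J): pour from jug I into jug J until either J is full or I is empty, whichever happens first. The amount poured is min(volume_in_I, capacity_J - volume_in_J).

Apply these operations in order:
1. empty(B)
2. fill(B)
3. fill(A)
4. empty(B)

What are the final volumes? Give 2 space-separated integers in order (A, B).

Answer: 8 0

Derivation:
Step 1: empty(B) -> (A=5 B=0)
Step 2: fill(B) -> (A=5 B=11)
Step 3: fill(A) -> (A=8 B=11)
Step 4: empty(B) -> (A=8 B=0)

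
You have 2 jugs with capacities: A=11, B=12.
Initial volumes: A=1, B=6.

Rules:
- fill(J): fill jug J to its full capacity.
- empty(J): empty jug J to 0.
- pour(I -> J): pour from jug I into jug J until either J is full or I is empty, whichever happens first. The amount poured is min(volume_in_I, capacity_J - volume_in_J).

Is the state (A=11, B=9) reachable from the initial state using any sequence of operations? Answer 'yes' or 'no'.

Answer: yes

Derivation:
BFS from (A=1, B=6):
  1. pour(B -> A) -> (A=7 B=0)
  2. fill(B) -> (A=7 B=12)
  3. pour(B -> A) -> (A=11 B=8)
  4. empty(A) -> (A=0 B=8)
  5. pour(B -> A) -> (A=8 B=0)
  6. fill(B) -> (A=8 B=12)
  7. pour(B -> A) -> (A=11 B=9)
Target reached → yes.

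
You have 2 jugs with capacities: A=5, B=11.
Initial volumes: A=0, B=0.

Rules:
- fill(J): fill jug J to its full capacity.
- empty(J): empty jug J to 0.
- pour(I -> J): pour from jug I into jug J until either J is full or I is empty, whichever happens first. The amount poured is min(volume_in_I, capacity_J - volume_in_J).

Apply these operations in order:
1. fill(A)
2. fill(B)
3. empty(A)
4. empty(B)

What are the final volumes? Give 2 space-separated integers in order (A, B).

Step 1: fill(A) -> (A=5 B=0)
Step 2: fill(B) -> (A=5 B=11)
Step 3: empty(A) -> (A=0 B=11)
Step 4: empty(B) -> (A=0 B=0)

Answer: 0 0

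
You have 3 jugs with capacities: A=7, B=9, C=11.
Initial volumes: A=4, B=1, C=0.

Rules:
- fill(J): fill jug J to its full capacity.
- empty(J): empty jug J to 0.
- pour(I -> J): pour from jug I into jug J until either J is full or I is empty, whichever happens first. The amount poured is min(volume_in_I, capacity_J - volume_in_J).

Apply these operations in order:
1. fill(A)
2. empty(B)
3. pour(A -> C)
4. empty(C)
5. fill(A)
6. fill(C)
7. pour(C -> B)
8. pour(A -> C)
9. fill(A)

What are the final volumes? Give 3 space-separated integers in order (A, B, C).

Step 1: fill(A) -> (A=7 B=1 C=0)
Step 2: empty(B) -> (A=7 B=0 C=0)
Step 3: pour(A -> C) -> (A=0 B=0 C=7)
Step 4: empty(C) -> (A=0 B=0 C=0)
Step 5: fill(A) -> (A=7 B=0 C=0)
Step 6: fill(C) -> (A=7 B=0 C=11)
Step 7: pour(C -> B) -> (A=7 B=9 C=2)
Step 8: pour(A -> C) -> (A=0 B=9 C=9)
Step 9: fill(A) -> (A=7 B=9 C=9)

Answer: 7 9 9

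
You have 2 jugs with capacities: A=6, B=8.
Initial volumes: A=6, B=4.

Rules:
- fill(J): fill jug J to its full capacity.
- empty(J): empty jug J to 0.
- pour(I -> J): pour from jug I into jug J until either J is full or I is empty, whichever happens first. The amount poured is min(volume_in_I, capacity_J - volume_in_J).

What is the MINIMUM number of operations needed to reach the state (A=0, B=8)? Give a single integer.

Answer: 2

Derivation:
BFS from (A=6, B=4). One shortest path:
  1. empty(A) -> (A=0 B=4)
  2. fill(B) -> (A=0 B=8)
Reached target in 2 moves.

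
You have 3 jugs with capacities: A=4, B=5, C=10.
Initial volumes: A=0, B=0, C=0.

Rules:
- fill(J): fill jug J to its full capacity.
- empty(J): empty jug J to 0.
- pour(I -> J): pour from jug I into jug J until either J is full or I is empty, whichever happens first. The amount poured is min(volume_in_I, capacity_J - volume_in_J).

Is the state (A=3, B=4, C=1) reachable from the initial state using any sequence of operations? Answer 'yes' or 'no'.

BFS explored all 222 reachable states.
Reachable set includes: (0,0,0), (0,0,1), (0,0,2), (0,0,3), (0,0,4), (0,0,5), (0,0,6), (0,0,7), (0,0,8), (0,0,9), (0,0,10), (0,1,0) ...
Target (A=3, B=4, C=1) not in reachable set → no.

Answer: no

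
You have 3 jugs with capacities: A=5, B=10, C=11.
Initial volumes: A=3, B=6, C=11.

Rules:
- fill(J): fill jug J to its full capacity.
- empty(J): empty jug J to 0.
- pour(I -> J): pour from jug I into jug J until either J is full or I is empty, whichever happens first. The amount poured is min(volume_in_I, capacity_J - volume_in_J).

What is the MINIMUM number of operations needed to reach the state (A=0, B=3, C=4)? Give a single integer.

BFS from (A=3, B=6, C=11). One shortest path:
  1. fill(B) -> (A=3 B=10 C=11)
  2. empty(C) -> (A=3 B=10 C=0)
  3. pour(B -> C) -> (A=3 B=0 C=10)
  4. pour(A -> B) -> (A=0 B=3 C=10)
  5. fill(A) -> (A=5 B=3 C=10)
  6. pour(A -> C) -> (A=4 B=3 C=11)
  7. empty(C) -> (A=4 B=3 C=0)
  8. pour(A -> C) -> (A=0 B=3 C=4)
Reached target in 8 moves.

Answer: 8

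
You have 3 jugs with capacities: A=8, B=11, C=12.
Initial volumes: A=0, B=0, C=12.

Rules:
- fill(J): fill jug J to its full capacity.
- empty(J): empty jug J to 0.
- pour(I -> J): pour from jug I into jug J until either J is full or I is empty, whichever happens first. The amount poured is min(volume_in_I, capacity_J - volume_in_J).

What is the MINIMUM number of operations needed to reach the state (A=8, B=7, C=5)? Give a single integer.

Answer: 7

Derivation:
BFS from (A=0, B=0, C=12). One shortest path:
  1. pour(C -> A) -> (A=8 B=0 C=4)
  2. pour(C -> B) -> (A=8 B=4 C=0)
  3. pour(A -> C) -> (A=0 B=4 C=8)
  4. fill(A) -> (A=8 B=4 C=8)
  5. pour(A -> B) -> (A=1 B=11 C=8)
  6. pour(B -> C) -> (A=1 B=7 C=12)
  7. pour(C -> A) -> (A=8 B=7 C=5)
Reached target in 7 moves.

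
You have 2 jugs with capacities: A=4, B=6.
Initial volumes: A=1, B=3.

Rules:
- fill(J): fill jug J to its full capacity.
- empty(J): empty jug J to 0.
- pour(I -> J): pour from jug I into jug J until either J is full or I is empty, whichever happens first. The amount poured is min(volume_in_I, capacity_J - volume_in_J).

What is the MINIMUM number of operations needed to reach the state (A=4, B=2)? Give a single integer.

BFS from (A=1, B=3). One shortest path:
  1. empty(A) -> (A=0 B=3)
  2. fill(B) -> (A=0 B=6)
  3. pour(B -> A) -> (A=4 B=2)
Reached target in 3 moves.

Answer: 3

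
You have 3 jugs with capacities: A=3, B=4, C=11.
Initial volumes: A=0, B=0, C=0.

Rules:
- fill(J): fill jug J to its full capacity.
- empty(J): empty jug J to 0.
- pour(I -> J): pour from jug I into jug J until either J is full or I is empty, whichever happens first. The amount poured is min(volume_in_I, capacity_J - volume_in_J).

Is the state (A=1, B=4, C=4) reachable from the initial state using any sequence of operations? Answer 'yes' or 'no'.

Answer: yes

Derivation:
BFS from (A=0, B=0, C=0):
  1. fill(B) -> (A=0 B=4 C=0)
  2. pour(B -> A) -> (A=3 B=1 C=0)
  3. empty(A) -> (A=0 B=1 C=0)
  4. pour(B -> A) -> (A=1 B=0 C=0)
  5. fill(B) -> (A=1 B=4 C=0)
  6. pour(B -> C) -> (A=1 B=0 C=4)
  7. fill(B) -> (A=1 B=4 C=4)
Target reached → yes.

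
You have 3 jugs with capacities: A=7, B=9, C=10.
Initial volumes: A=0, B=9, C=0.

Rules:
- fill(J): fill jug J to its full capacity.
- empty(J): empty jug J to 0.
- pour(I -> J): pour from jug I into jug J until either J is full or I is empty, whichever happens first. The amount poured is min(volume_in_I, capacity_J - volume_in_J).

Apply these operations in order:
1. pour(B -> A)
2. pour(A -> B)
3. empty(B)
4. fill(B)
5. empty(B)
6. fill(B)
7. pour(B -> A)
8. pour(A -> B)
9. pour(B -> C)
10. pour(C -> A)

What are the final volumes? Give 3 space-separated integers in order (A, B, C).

Answer: 7 0 2

Derivation:
Step 1: pour(B -> A) -> (A=7 B=2 C=0)
Step 2: pour(A -> B) -> (A=0 B=9 C=0)
Step 3: empty(B) -> (A=0 B=0 C=0)
Step 4: fill(B) -> (A=0 B=9 C=0)
Step 5: empty(B) -> (A=0 B=0 C=0)
Step 6: fill(B) -> (A=0 B=9 C=0)
Step 7: pour(B -> A) -> (A=7 B=2 C=0)
Step 8: pour(A -> B) -> (A=0 B=9 C=0)
Step 9: pour(B -> C) -> (A=0 B=0 C=9)
Step 10: pour(C -> A) -> (A=7 B=0 C=2)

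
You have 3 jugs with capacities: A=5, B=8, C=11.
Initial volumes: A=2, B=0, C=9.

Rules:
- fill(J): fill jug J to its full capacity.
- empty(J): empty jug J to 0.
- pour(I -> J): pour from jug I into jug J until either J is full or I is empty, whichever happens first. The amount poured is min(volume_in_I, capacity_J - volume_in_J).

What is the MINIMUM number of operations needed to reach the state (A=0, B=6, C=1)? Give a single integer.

Answer: 7

Derivation:
BFS from (A=2, B=0, C=9). One shortest path:
  1. empty(A) -> (A=0 B=0 C=9)
  2. fill(B) -> (A=0 B=8 C=9)
  3. pour(B -> C) -> (A=0 B=6 C=11)
  4. pour(C -> A) -> (A=5 B=6 C=6)
  5. empty(A) -> (A=0 B=6 C=6)
  6. pour(C -> A) -> (A=5 B=6 C=1)
  7. empty(A) -> (A=0 B=6 C=1)
Reached target in 7 moves.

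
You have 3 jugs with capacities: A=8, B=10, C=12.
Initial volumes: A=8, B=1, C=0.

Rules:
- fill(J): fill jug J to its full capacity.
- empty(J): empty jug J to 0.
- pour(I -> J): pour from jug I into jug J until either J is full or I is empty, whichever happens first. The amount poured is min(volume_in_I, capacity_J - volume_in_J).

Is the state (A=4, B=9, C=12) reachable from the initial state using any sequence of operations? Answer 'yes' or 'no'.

Answer: yes

Derivation:
BFS from (A=8, B=1, C=0):
  1. pour(A -> B) -> (A=0 B=9 C=0)
  2. fill(A) -> (A=8 B=9 C=0)
  3. pour(A -> C) -> (A=0 B=9 C=8)
  4. fill(A) -> (A=8 B=9 C=8)
  5. pour(A -> C) -> (A=4 B=9 C=12)
Target reached → yes.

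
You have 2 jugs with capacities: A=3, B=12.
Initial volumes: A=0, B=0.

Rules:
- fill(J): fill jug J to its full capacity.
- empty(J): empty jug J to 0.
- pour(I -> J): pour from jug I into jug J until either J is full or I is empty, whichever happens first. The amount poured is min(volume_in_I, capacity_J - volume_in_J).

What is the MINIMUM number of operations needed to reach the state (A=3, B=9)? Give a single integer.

BFS from (A=0, B=0). One shortest path:
  1. fill(B) -> (A=0 B=12)
  2. pour(B -> A) -> (A=3 B=9)
Reached target in 2 moves.

Answer: 2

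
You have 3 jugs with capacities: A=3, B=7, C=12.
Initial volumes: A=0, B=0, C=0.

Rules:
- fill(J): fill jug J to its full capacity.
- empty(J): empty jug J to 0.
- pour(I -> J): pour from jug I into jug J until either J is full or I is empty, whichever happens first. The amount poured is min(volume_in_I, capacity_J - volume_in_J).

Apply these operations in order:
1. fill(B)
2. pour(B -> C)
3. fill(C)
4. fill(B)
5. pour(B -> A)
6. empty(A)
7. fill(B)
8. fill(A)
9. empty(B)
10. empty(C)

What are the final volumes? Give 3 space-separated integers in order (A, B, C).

Answer: 3 0 0

Derivation:
Step 1: fill(B) -> (A=0 B=7 C=0)
Step 2: pour(B -> C) -> (A=0 B=0 C=7)
Step 3: fill(C) -> (A=0 B=0 C=12)
Step 4: fill(B) -> (A=0 B=7 C=12)
Step 5: pour(B -> A) -> (A=3 B=4 C=12)
Step 6: empty(A) -> (A=0 B=4 C=12)
Step 7: fill(B) -> (A=0 B=7 C=12)
Step 8: fill(A) -> (A=3 B=7 C=12)
Step 9: empty(B) -> (A=3 B=0 C=12)
Step 10: empty(C) -> (A=3 B=0 C=0)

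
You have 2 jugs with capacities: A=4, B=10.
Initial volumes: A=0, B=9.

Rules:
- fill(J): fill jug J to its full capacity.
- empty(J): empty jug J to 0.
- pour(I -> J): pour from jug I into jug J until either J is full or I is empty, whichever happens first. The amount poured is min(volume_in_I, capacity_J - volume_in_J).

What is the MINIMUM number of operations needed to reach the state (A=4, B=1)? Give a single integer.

Answer: 3

Derivation:
BFS from (A=0, B=9). One shortest path:
  1. pour(B -> A) -> (A=4 B=5)
  2. empty(A) -> (A=0 B=5)
  3. pour(B -> A) -> (A=4 B=1)
Reached target in 3 moves.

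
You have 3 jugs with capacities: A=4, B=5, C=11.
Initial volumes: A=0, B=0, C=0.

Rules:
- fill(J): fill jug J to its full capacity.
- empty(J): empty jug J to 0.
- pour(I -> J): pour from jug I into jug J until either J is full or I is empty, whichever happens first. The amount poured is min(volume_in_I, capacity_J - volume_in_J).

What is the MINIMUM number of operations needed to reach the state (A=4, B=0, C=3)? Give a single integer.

BFS from (A=0, B=0, C=0). One shortest path:
  1. fill(C) -> (A=0 B=0 C=11)
  2. pour(C -> A) -> (A=4 B=0 C=7)
  3. empty(A) -> (A=0 B=0 C=7)
  4. pour(C -> A) -> (A=4 B=0 C=3)
Reached target in 4 moves.

Answer: 4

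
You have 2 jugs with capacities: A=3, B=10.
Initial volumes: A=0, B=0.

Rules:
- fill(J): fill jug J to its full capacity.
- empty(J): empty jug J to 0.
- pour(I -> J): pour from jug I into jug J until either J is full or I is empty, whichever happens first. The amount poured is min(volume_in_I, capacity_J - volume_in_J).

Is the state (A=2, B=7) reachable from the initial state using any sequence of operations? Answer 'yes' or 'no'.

BFS explored all 26 reachable states.
Reachable set includes: (0,0), (0,1), (0,2), (0,3), (0,4), (0,5), (0,6), (0,7), (0,8), (0,9), (0,10), (1,0) ...
Target (A=2, B=7) not in reachable set → no.

Answer: no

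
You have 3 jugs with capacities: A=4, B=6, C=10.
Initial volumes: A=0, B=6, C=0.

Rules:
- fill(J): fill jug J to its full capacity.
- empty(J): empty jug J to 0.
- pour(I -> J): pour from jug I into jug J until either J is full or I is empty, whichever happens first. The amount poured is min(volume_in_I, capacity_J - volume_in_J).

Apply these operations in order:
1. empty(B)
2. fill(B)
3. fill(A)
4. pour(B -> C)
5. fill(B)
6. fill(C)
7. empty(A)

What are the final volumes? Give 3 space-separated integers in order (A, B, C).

Answer: 0 6 10

Derivation:
Step 1: empty(B) -> (A=0 B=0 C=0)
Step 2: fill(B) -> (A=0 B=6 C=0)
Step 3: fill(A) -> (A=4 B=6 C=0)
Step 4: pour(B -> C) -> (A=4 B=0 C=6)
Step 5: fill(B) -> (A=4 B=6 C=6)
Step 6: fill(C) -> (A=4 B=6 C=10)
Step 7: empty(A) -> (A=0 B=6 C=10)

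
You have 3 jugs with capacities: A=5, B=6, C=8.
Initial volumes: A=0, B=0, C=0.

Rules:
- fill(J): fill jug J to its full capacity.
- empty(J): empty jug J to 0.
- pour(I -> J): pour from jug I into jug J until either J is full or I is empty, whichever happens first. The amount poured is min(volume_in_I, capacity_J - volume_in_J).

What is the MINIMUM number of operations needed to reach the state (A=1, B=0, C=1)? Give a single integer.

BFS from (A=0, B=0, C=0). One shortest path:
  1. fill(C) -> (A=0 B=0 C=8)
  2. pour(C -> B) -> (A=0 B=6 C=2)
  3. pour(B -> A) -> (A=5 B=1 C=2)
  4. pour(A -> C) -> (A=0 B=1 C=7)
  5. pour(B -> A) -> (A=1 B=0 C=7)
  6. pour(C -> B) -> (A=1 B=6 C=1)
  7. empty(B) -> (A=1 B=0 C=1)
Reached target in 7 moves.

Answer: 7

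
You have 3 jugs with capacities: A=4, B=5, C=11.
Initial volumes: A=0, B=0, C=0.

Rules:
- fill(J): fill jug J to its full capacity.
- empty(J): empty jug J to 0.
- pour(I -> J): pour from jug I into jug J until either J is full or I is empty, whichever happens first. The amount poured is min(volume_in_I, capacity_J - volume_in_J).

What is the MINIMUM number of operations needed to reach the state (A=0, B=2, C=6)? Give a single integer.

Answer: 8

Derivation:
BFS from (A=0, B=0, C=0). One shortest path:
  1. fill(B) -> (A=0 B=5 C=0)
  2. fill(C) -> (A=0 B=5 C=11)
  3. pour(B -> A) -> (A=4 B=1 C=11)
  4. empty(A) -> (A=0 B=1 C=11)
  5. pour(B -> A) -> (A=1 B=0 C=11)
  6. pour(C -> B) -> (A=1 B=5 C=6)
  7. pour(B -> A) -> (A=4 B=2 C=6)
  8. empty(A) -> (A=0 B=2 C=6)
Reached target in 8 moves.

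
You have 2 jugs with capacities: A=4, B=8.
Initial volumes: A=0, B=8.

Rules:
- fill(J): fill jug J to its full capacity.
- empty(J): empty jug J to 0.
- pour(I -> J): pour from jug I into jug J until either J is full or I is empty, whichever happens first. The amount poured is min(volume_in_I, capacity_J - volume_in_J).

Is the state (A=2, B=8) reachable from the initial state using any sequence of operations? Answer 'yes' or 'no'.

Answer: no

Derivation:
BFS explored all 6 reachable states.
Reachable set includes: (0,0), (0,4), (0,8), (4,0), (4,4), (4,8)
Target (A=2, B=8) not in reachable set → no.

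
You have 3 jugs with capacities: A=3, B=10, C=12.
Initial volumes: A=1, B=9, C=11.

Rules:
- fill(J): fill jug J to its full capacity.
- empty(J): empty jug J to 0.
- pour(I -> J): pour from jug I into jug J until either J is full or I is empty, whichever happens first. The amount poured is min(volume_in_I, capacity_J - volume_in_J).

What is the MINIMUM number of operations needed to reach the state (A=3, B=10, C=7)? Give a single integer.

BFS from (A=1, B=9, C=11). One shortest path:
  1. empty(A) -> (A=0 B=9 C=11)
  2. pour(B -> A) -> (A=3 B=6 C=11)
  3. pour(C -> B) -> (A=3 B=10 C=7)
Reached target in 3 moves.

Answer: 3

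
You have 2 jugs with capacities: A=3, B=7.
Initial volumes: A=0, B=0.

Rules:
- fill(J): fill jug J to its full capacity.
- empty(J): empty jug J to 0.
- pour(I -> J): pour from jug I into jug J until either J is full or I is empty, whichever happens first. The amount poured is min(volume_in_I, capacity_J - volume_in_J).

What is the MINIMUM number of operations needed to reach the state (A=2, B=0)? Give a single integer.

Answer: 7

Derivation:
BFS from (A=0, B=0). One shortest path:
  1. fill(A) -> (A=3 B=0)
  2. pour(A -> B) -> (A=0 B=3)
  3. fill(A) -> (A=3 B=3)
  4. pour(A -> B) -> (A=0 B=6)
  5. fill(A) -> (A=3 B=6)
  6. pour(A -> B) -> (A=2 B=7)
  7. empty(B) -> (A=2 B=0)
Reached target in 7 moves.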